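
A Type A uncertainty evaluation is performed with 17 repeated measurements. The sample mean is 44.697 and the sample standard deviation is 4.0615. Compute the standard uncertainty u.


The standard uncertainty for Type A evaluation is u = s / sqrt(n).
u = 4.0615 / sqrt(17)
u = 4.0615 / 4.1231
u = 0.9851

0.9851


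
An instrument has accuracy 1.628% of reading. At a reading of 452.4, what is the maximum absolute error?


Absolute error = (accuracy% / 100) * reading.
Error = (1.628 / 100) * 452.4
Error = 0.01628 * 452.4
Error = 7.3651

7.3651


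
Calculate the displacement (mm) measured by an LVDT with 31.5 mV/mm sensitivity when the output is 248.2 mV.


Displacement = Vout / sensitivity.
d = 248.2 / 31.5
d = 7.879 mm

7.879 mm


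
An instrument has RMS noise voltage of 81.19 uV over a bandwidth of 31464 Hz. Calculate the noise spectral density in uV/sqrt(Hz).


Noise spectral density = Vrms / sqrt(BW).
NSD = 81.19 / sqrt(31464)
NSD = 81.19 / 177.3809
NSD = 0.4577 uV/sqrt(Hz)

0.4577 uV/sqrt(Hz)


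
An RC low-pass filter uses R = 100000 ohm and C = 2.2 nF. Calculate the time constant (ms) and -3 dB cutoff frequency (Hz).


Time constant: tau = R * C.
tau = 100000 * 2.20e-09 = 0.00022 s
tau = 0.22 ms
Cutoff frequency: fc = 1 / (2*pi*R*C).
fc = 1 / (2*pi*0.00022) = 723.43 Hz

tau = 0.22 ms, fc = 723.43 Hz


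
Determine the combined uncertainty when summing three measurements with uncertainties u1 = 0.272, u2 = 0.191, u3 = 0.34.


For a sum of independent quantities, uc = sqrt(u1^2 + u2^2 + u3^2).
uc = sqrt(0.272^2 + 0.191^2 + 0.34^2)
uc = sqrt(0.073984 + 0.036481 + 0.1156)
uc = 0.4755

0.4755


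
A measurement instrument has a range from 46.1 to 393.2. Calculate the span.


Span = upper range - lower range.
Span = 393.2 - (46.1)
Span = 347.1

347.1


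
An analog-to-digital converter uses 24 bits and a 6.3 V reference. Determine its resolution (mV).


The resolution (LSB) of an ADC is Vref / 2^n.
LSB = 6.3 / 2^24
LSB = 6.3 / 16777216
LSB = 3.8e-07 V = 0.00037551 mV

0.00037551 mV


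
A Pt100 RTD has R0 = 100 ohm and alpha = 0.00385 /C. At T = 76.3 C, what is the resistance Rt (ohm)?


The RTD equation: Rt = R0 * (1 + alpha * T).
Rt = 100 * (1 + 0.00385 * 76.3)
Rt = 100 * (1 + 0.293755)
Rt = 100 * 1.293755
Rt = 129.375 ohm

129.375 ohm


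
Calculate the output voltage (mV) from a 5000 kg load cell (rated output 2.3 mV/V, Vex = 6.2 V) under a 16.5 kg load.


Vout = rated_output * Vex * (load / capacity).
Vout = 2.3 * 6.2 * (16.5 / 5000)
Vout = 2.3 * 6.2 * 0.0033
Vout = 0.047 mV

0.047 mV


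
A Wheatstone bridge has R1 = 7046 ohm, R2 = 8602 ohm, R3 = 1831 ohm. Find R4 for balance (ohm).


At balance: R1*R4 = R2*R3, so R4 = R2*R3/R1.
R4 = 8602 * 1831 / 7046
R4 = 15750262 / 7046
R4 = 2235.35 ohm

2235.35 ohm


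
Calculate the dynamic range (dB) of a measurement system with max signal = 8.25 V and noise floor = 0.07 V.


Dynamic range = 20 * log10(Vmax / Vnoise).
DR = 20 * log10(8.25 / 0.07)
DR = 20 * log10(117.86)
DR = 41.43 dB

41.43 dB


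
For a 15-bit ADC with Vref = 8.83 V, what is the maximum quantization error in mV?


The maximum quantization error is +/- LSB/2.
LSB = Vref / 2^n = 8.83 / 32768 = 0.00026947 V
Max error = LSB / 2 = 0.00026947 / 2 = 0.00013474 V
Max error = 0.1347 mV

0.1347 mV


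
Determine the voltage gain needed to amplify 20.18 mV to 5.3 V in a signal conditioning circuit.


Gain = Vout / Vin (converting to same units).
G = 5.3 V / 20.18 mV
G = 5300.0 mV / 20.18 mV
G = 262.64

262.64


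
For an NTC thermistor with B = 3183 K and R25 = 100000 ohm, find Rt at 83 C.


NTC thermistor equation: Rt = R25 * exp(B * (1/T - 1/T25)).
T in Kelvin: 356.15 K, T25 = 298.15 K
1/T - 1/T25 = 1/356.15 - 1/298.15 = -0.00054621
B * (1/T - 1/T25) = 3183 * -0.00054621 = -1.7386
Rt = 100000 * exp(-1.7386) = 17576.8 ohm

17576.8 ohm


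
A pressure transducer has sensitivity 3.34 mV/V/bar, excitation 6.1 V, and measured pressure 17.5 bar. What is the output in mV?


Output = sensitivity * Vex * P.
Vout = 3.34 * 6.1 * 17.5
Vout = 20.374 * 17.5
Vout = 356.54 mV

356.54 mV


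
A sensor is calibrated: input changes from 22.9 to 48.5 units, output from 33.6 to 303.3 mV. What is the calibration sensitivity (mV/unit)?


Sensitivity = (y2 - y1) / (x2 - x1).
S = (303.3 - 33.6) / (48.5 - 22.9)
S = 269.7 / 25.6
S = 10.5352 mV/unit

10.5352 mV/unit


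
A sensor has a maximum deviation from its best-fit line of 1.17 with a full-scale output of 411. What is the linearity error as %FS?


Linearity error = (max deviation / full scale) * 100%.
Linearity = (1.17 / 411) * 100
Linearity = 0.285 %FS

0.285 %FS


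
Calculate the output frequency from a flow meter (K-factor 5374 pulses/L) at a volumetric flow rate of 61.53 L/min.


Frequency = K * Q / 60 (converting L/min to L/s).
f = 5374 * 61.53 / 60
f = 330662.22 / 60
f = 5511.04 Hz

5511.04 Hz


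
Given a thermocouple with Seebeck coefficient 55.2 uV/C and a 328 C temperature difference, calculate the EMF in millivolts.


The thermocouple output V = sensitivity * dT.
V = 55.2 uV/C * 328 C
V = 18105.6 uV
V = 18.106 mV

18.106 mV


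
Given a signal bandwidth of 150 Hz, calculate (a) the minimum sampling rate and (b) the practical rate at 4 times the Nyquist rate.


By Nyquist theorem, fs_min = 2 * fmax.
fs_min = 2 * 150 = 300 Hz
Practical rate = 4 * fs_min = 4 * 300 = 1200 Hz

fs_min = 300 Hz, fs_practical = 1200 Hz


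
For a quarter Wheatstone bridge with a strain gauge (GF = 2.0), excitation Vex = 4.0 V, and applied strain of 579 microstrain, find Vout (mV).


Quarter bridge output: Vout = (GF * epsilon * Vex) / 4.
Vout = (2.0 * 579e-6 * 4.0) / 4
Vout = 0.004632 / 4 V
Vout = 0.001158 V = 1.158 mV

1.158 mV


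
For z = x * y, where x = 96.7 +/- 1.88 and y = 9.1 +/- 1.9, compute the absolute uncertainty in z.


For a product z = x*y, the relative uncertainty is:
uz/z = sqrt((ux/x)^2 + (uy/y)^2)
Relative uncertainties: ux/x = 1.88/96.7 = 0.019442
uy/y = 1.9/9.1 = 0.208791
z = 96.7 * 9.1 = 880.0
uz = 880.0 * sqrt(0.019442^2 + 0.208791^2) = 184.525

184.525


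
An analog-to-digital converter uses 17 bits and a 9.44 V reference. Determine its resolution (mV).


The resolution (LSB) of an ADC is Vref / 2^n.
LSB = 9.44 / 2^17
LSB = 9.44 / 131072
LSB = 7.202e-05 V = 0.07202148 mV

0.07202148 mV


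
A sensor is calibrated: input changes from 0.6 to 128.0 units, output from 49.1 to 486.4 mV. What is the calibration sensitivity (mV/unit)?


Sensitivity = (y2 - y1) / (x2 - x1).
S = (486.4 - 49.1) / (128.0 - 0.6)
S = 437.3 / 127.4
S = 3.4325 mV/unit

3.4325 mV/unit


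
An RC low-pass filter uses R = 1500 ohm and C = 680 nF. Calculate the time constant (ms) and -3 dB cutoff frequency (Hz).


Time constant: tau = R * C.
tau = 1500 * 6.80e-07 = 0.00102 s
tau = 1.02 ms
Cutoff frequency: fc = 1 / (2*pi*R*C).
fc = 1 / (2*pi*0.00102) = 156.03 Hz

tau = 1.02 ms, fc = 156.03 Hz


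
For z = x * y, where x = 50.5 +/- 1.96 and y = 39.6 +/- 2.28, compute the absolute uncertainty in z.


For a product z = x*y, the relative uncertainty is:
uz/z = sqrt((ux/x)^2 + (uy/y)^2)
Relative uncertainties: ux/x = 1.96/50.5 = 0.038812
uy/y = 2.28/39.6 = 0.057576
z = 50.5 * 39.6 = 1999.8
uz = 1999.8 * sqrt(0.038812^2 + 0.057576^2) = 138.858

138.858


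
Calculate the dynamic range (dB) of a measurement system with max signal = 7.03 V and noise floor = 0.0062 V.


Dynamic range = 20 * log10(Vmax / Vnoise).
DR = 20 * log10(7.03 / 0.0062)
DR = 20 * log10(1133.87)
DR = 61.09 dB

61.09 dB


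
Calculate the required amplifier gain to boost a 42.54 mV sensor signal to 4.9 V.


Gain = Vout / Vin (converting to same units).
G = 4.9 V / 42.54 mV
G = 4900.0 mV / 42.54 mV
G = 115.19

115.19


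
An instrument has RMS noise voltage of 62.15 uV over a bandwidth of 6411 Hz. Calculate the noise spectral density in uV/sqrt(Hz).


Noise spectral density = Vrms / sqrt(BW).
NSD = 62.15 / sqrt(6411)
NSD = 62.15 / 80.0687
NSD = 0.7762 uV/sqrt(Hz)

0.7762 uV/sqrt(Hz)


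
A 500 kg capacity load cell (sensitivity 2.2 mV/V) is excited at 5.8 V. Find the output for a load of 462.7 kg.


Vout = rated_output * Vex * (load / capacity).
Vout = 2.2 * 5.8 * (462.7 / 500)
Vout = 2.2 * 5.8 * 0.9254
Vout = 11.808 mV

11.808 mV


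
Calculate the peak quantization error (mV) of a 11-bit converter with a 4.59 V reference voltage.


The maximum quantization error is +/- LSB/2.
LSB = Vref / 2^n = 4.59 / 2048 = 0.00224121 V
Max error = LSB / 2 = 0.00224121 / 2 = 0.00112061 V
Max error = 1.1206 mV

1.1206 mV


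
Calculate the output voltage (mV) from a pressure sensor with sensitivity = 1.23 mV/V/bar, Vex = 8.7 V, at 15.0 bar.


Output = sensitivity * Vex * P.
Vout = 1.23 * 8.7 * 15.0
Vout = 10.701 * 15.0
Vout = 160.51 mV

160.51 mV


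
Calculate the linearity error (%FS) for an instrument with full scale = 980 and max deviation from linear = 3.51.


Linearity error = (max deviation / full scale) * 100%.
Linearity = (3.51 / 980) * 100
Linearity = 0.358 %FS

0.358 %FS


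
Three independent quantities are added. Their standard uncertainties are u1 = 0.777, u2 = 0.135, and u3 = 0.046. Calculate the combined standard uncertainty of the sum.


For a sum of independent quantities, uc = sqrt(u1^2 + u2^2 + u3^2).
uc = sqrt(0.777^2 + 0.135^2 + 0.046^2)
uc = sqrt(0.603729 + 0.018225 + 0.002116)
uc = 0.79

0.79


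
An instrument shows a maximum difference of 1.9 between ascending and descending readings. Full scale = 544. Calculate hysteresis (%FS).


Hysteresis = (max difference / full scale) * 100%.
H = (1.9 / 544) * 100
H = 0.349 %FS

0.349 %FS


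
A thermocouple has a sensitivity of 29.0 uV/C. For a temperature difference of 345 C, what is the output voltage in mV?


The thermocouple output V = sensitivity * dT.
V = 29.0 uV/C * 345 C
V = 10005.0 uV
V = 10.005 mV

10.005 mV


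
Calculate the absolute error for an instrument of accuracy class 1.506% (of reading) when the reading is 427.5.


Absolute error = (accuracy% / 100) * reading.
Error = (1.506 / 100) * 427.5
Error = 0.01506 * 427.5
Error = 6.4382

6.4382


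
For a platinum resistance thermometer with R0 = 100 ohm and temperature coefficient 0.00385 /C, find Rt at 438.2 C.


The RTD equation: Rt = R0 * (1 + alpha * T).
Rt = 100 * (1 + 0.00385 * 438.2)
Rt = 100 * (1 + 1.68707)
Rt = 100 * 2.68707
Rt = 268.707 ohm

268.707 ohm


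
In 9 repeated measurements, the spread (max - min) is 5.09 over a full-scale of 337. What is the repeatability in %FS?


Repeatability = (spread / full scale) * 100%.
R = (5.09 / 337) * 100
R = 1.51 %FS

1.51 %FS


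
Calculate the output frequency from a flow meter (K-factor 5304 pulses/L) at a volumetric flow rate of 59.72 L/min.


Frequency = K * Q / 60 (converting L/min to L/s).
f = 5304 * 59.72 / 60
f = 316754.88 / 60
f = 5279.25 Hz

5279.25 Hz


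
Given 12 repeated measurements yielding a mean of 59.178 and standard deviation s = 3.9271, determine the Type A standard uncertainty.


The standard uncertainty for Type A evaluation is u = s / sqrt(n).
u = 3.9271 / sqrt(12)
u = 3.9271 / 3.4641
u = 1.1337

1.1337


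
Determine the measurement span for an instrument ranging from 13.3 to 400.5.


Span = upper range - lower range.
Span = 400.5 - (13.3)
Span = 387.2

387.2


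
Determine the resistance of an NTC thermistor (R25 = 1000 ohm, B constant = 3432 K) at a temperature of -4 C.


NTC thermistor equation: Rt = R25 * exp(B * (1/T - 1/T25)).
T in Kelvin: 269.15 K, T25 = 298.15 K
1/T - 1/T25 = 1/269.15 - 1/298.15 = 0.00036138
B * (1/T - 1/T25) = 3432 * 0.00036138 = 1.2403
Rt = 1000 * exp(1.2403) = 3456.5 ohm

3456.5 ohm


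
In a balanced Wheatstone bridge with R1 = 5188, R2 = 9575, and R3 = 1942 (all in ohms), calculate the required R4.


At balance: R1*R4 = R2*R3, so R4 = R2*R3/R1.
R4 = 9575 * 1942 / 5188
R4 = 18594650 / 5188
R4 = 3584.17 ohm

3584.17 ohm


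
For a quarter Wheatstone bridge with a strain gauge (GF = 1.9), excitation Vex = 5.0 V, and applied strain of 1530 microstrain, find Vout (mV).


Quarter bridge output: Vout = (GF * epsilon * Vex) / 4.
Vout = (1.9 * 1530e-6 * 5.0) / 4
Vout = 0.014535 / 4 V
Vout = 0.00363375 V = 3.6338 mV

3.6338 mV


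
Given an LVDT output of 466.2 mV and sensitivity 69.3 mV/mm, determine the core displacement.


Displacement = Vout / sensitivity.
d = 466.2 / 69.3
d = 6.727 mm

6.727 mm


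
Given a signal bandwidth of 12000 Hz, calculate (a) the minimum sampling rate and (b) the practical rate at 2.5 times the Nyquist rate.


By Nyquist theorem, fs_min = 2 * fmax.
fs_min = 2 * 12000 = 24000 Hz
Practical rate = 2.5 * fs_min = 2.5 * 24000 = 60000 Hz

fs_min = 24000 Hz, fs_practical = 60000 Hz


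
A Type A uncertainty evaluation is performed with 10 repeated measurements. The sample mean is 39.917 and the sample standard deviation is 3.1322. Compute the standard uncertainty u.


The standard uncertainty for Type A evaluation is u = s / sqrt(n).
u = 3.1322 / sqrt(10)
u = 3.1322 / 3.1623
u = 0.9905

0.9905


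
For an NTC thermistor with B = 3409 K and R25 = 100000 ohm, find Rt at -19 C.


NTC thermistor equation: Rt = R25 * exp(B * (1/T - 1/T25)).
T in Kelvin: 254.15 K, T25 = 298.15 K
1/T - 1/T25 = 1/254.15 - 1/298.15 = 0.00058067
B * (1/T - 1/T25) = 3409 * 0.00058067 = 1.9795
Rt = 100000 * exp(1.9795) = 723909.8 ohm

723909.8 ohm


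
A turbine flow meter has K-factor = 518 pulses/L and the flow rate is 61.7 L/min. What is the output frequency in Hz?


Frequency = K * Q / 60 (converting L/min to L/s).
f = 518 * 61.7 / 60
f = 31960.6 / 60
f = 532.68 Hz

532.68 Hz


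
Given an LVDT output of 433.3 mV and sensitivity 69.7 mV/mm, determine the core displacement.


Displacement = Vout / sensitivity.
d = 433.3 / 69.7
d = 6.217 mm

6.217 mm


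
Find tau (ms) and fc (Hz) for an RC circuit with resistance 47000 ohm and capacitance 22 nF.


Time constant: tau = R * C.
tau = 47000 * 2.20e-08 = 0.001034 s
tau = 1.034 ms
Cutoff frequency: fc = 1 / (2*pi*R*C).
fc = 1 / (2*pi*0.001034) = 153.92 Hz

tau = 1.034 ms, fc = 153.92 Hz


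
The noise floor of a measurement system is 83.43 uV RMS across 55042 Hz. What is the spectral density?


Noise spectral density = Vrms / sqrt(BW).
NSD = 83.43 / sqrt(55042)
NSD = 83.43 / 234.6103
NSD = 0.3556 uV/sqrt(Hz)

0.3556 uV/sqrt(Hz)


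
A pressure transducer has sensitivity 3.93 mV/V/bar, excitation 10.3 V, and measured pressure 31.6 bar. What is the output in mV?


Output = sensitivity * Vex * P.
Vout = 3.93 * 10.3 * 31.6
Vout = 40.479 * 31.6
Vout = 1279.14 mV

1279.14 mV


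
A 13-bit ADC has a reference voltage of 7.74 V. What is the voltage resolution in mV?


The resolution (LSB) of an ADC is Vref / 2^n.
LSB = 7.74 / 2^13
LSB = 7.74 / 8192
LSB = 0.00094482 V = 0.94482422 mV

0.94482422 mV


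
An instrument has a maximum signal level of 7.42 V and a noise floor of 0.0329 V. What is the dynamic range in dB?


Dynamic range = 20 * log10(Vmax / Vnoise).
DR = 20 * log10(7.42 / 0.0329)
DR = 20 * log10(225.53)
DR = 47.06 dB

47.06 dB


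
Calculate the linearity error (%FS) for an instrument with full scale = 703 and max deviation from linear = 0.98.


Linearity error = (max deviation / full scale) * 100%.
Linearity = (0.98 / 703) * 100
Linearity = 0.139 %FS

0.139 %FS


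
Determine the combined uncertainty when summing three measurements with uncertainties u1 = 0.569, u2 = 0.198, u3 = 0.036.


For a sum of independent quantities, uc = sqrt(u1^2 + u2^2 + u3^2).
uc = sqrt(0.569^2 + 0.198^2 + 0.036^2)
uc = sqrt(0.323761 + 0.039204 + 0.001296)
uc = 0.6035

0.6035


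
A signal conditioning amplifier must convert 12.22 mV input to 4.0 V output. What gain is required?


Gain = Vout / Vin (converting to same units).
G = 4.0 V / 12.22 mV
G = 4000.0 mV / 12.22 mV
G = 327.33

327.33


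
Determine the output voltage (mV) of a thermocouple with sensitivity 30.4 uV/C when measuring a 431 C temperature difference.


The thermocouple output V = sensitivity * dT.
V = 30.4 uV/C * 431 C
V = 13102.4 uV
V = 13.102 mV

13.102 mV


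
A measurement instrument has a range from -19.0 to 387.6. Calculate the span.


Span = upper range - lower range.
Span = 387.6 - (-19.0)
Span = 406.6

406.6


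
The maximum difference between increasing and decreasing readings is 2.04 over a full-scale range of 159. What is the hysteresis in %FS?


Hysteresis = (max difference / full scale) * 100%.
H = (2.04 / 159) * 100
H = 1.283 %FS

1.283 %FS


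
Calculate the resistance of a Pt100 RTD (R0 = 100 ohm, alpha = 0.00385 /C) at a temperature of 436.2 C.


The RTD equation: Rt = R0 * (1 + alpha * T).
Rt = 100 * (1 + 0.00385 * 436.2)
Rt = 100 * (1 + 1.67937)
Rt = 100 * 2.67937
Rt = 267.937 ohm

267.937 ohm


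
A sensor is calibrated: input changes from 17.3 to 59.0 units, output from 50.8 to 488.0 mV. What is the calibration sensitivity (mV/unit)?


Sensitivity = (y2 - y1) / (x2 - x1).
S = (488.0 - 50.8) / (59.0 - 17.3)
S = 437.2 / 41.7
S = 10.4844 mV/unit

10.4844 mV/unit


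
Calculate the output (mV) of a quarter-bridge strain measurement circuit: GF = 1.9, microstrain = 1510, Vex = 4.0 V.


Quarter bridge output: Vout = (GF * epsilon * Vex) / 4.
Vout = (1.9 * 1510e-6 * 4.0) / 4
Vout = 0.011476 / 4 V
Vout = 0.002869 V = 2.869 mV

2.869 mV


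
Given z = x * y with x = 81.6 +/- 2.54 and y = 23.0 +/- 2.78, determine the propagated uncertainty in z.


For a product z = x*y, the relative uncertainty is:
uz/z = sqrt((ux/x)^2 + (uy/y)^2)
Relative uncertainties: ux/x = 2.54/81.6 = 0.031127
uy/y = 2.78/23.0 = 0.12087
z = 81.6 * 23.0 = 1876.8
uz = 1876.8 * sqrt(0.031127^2 + 0.12087^2) = 234.25

234.25


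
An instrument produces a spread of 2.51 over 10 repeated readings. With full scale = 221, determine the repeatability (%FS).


Repeatability = (spread / full scale) * 100%.
R = (2.51 / 221) * 100
R = 1.136 %FS

1.136 %FS


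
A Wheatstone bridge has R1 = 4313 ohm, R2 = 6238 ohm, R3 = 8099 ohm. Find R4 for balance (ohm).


At balance: R1*R4 = R2*R3, so R4 = R2*R3/R1.
R4 = 6238 * 8099 / 4313
R4 = 50521562 / 4313
R4 = 11713.79 ohm

11713.79 ohm


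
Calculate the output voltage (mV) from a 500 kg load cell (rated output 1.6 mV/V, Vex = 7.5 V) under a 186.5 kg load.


Vout = rated_output * Vex * (load / capacity).
Vout = 1.6 * 7.5 * (186.5 / 500)
Vout = 1.6 * 7.5 * 0.373
Vout = 4.476 mV

4.476 mV


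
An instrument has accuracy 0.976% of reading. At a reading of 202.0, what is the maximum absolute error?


Absolute error = (accuracy% / 100) * reading.
Error = (0.976 / 100) * 202.0
Error = 0.00976 * 202.0
Error = 1.9715

1.9715


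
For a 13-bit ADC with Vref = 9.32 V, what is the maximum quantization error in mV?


The maximum quantization error is +/- LSB/2.
LSB = Vref / 2^n = 9.32 / 8192 = 0.0011377 V
Max error = LSB / 2 = 0.0011377 / 2 = 0.00056885 V
Max error = 0.5688 mV

0.5688 mV


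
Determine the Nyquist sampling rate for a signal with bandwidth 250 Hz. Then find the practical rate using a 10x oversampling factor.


By Nyquist theorem, fs_min = 2 * fmax.
fs_min = 2 * 250 = 500 Hz
Practical rate = 10 * fs_min = 10 * 500 = 5000 Hz

fs_min = 500 Hz, fs_practical = 5000 Hz


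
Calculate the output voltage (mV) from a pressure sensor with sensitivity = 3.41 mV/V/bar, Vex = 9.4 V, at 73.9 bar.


Output = sensitivity * Vex * P.
Vout = 3.41 * 9.4 * 73.9
Vout = 32.054 * 73.9
Vout = 2368.79 mV

2368.79 mV


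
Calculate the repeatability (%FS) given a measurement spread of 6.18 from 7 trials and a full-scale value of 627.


Repeatability = (spread / full scale) * 100%.
R = (6.18 / 627) * 100
R = 0.986 %FS

0.986 %FS


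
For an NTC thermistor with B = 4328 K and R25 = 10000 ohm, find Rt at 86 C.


NTC thermistor equation: Rt = R25 * exp(B * (1/T - 1/T25)).
T in Kelvin: 359.15 K, T25 = 298.15 K
1/T - 1/T25 = 1/359.15 - 1/298.15 = -0.00056966
B * (1/T - 1/T25) = 4328 * -0.00056966 = -2.4655
Rt = 10000 * exp(-2.4655) = 849.7 ohm

849.7 ohm


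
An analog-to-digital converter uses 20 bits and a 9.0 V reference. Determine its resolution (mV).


The resolution (LSB) of an ADC is Vref / 2^n.
LSB = 9.0 / 2^20
LSB = 9.0 / 1048576
LSB = 8.58e-06 V = 0.00858307 mV

0.00858307 mV


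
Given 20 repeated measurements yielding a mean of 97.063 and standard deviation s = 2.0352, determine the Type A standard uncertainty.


The standard uncertainty for Type A evaluation is u = s / sqrt(n).
u = 2.0352 / sqrt(20)
u = 2.0352 / 4.4721
u = 0.4551

0.4551


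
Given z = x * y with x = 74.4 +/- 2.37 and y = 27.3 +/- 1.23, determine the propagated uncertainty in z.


For a product z = x*y, the relative uncertainty is:
uz/z = sqrt((ux/x)^2 + (uy/y)^2)
Relative uncertainties: ux/x = 2.37/74.4 = 0.031855
uy/y = 1.23/27.3 = 0.045055
z = 74.4 * 27.3 = 2031.1
uz = 2031.1 * sqrt(0.031855^2 + 0.045055^2) = 112.074

112.074


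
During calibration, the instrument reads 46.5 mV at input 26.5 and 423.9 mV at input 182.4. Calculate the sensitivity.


Sensitivity = (y2 - y1) / (x2 - x1).
S = (423.9 - 46.5) / (182.4 - 26.5)
S = 377.4 / 155.9
S = 2.4208 mV/unit

2.4208 mV/unit


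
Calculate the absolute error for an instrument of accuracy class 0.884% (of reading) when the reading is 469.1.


Absolute error = (accuracy% / 100) * reading.
Error = (0.884 / 100) * 469.1
Error = 0.00884 * 469.1
Error = 4.1468

4.1468


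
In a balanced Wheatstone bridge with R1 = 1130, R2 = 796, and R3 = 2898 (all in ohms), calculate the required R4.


At balance: R1*R4 = R2*R3, so R4 = R2*R3/R1.
R4 = 796 * 2898 / 1130
R4 = 2306808 / 1130
R4 = 2041.42 ohm

2041.42 ohm


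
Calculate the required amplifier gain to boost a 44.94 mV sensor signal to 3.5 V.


Gain = Vout / Vin (converting to same units).
G = 3.5 V / 44.94 mV
G = 3500.0 mV / 44.94 mV
G = 77.88

77.88


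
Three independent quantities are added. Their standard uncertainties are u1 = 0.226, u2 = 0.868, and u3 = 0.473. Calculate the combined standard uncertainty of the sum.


For a sum of independent quantities, uc = sqrt(u1^2 + u2^2 + u3^2).
uc = sqrt(0.226^2 + 0.868^2 + 0.473^2)
uc = sqrt(0.051076 + 0.753424 + 0.223729)
uc = 1.014

1.014


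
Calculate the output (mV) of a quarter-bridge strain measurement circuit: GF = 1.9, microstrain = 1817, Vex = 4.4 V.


Quarter bridge output: Vout = (GF * epsilon * Vex) / 4.
Vout = (1.9 * 1817e-6 * 4.4) / 4
Vout = 0.01519012 / 4 V
Vout = 0.00379753 V = 3.7975 mV

3.7975 mV


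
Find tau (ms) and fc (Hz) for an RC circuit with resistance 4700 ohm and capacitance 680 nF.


Time constant: tau = R * C.
tau = 4700 * 6.80e-07 = 0.003196 s
tau = 3.196 ms
Cutoff frequency: fc = 1 / (2*pi*R*C).
fc = 1 / (2*pi*0.003196) = 49.8 Hz

tau = 3.196 ms, fc = 49.8 Hz


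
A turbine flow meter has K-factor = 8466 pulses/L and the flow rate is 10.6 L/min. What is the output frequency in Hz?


Frequency = K * Q / 60 (converting L/min to L/s).
f = 8466 * 10.6 / 60
f = 89739.6 / 60
f = 1495.66 Hz

1495.66 Hz


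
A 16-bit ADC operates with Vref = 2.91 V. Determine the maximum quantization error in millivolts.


The maximum quantization error is +/- LSB/2.
LSB = Vref / 2^n = 2.91 / 65536 = 4.44e-05 V
Max error = LSB / 2 = 4.44e-05 / 2 = 2.22e-05 V
Max error = 0.0222 mV

0.0222 mV


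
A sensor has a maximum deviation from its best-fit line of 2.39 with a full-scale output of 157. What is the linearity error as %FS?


Linearity error = (max deviation / full scale) * 100%.
Linearity = (2.39 / 157) * 100
Linearity = 1.522 %FS

1.522 %FS


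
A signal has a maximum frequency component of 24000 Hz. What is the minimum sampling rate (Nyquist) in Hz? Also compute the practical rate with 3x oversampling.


By Nyquist theorem, fs_min = 2 * fmax.
fs_min = 2 * 24000 = 48000 Hz
Practical rate = 3 * fs_min = 3 * 48000 = 144000 Hz

fs_min = 48000 Hz, fs_practical = 144000 Hz


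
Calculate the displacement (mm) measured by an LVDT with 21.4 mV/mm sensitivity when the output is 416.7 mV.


Displacement = Vout / sensitivity.
d = 416.7 / 21.4
d = 19.472 mm

19.472 mm


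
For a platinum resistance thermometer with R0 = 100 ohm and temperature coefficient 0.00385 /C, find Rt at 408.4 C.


The RTD equation: Rt = R0 * (1 + alpha * T).
Rt = 100 * (1 + 0.00385 * 408.4)
Rt = 100 * (1 + 1.57234)
Rt = 100 * 2.57234
Rt = 257.234 ohm

257.234 ohm


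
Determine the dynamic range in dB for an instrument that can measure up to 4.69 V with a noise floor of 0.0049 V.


Dynamic range = 20 * log10(Vmax / Vnoise).
DR = 20 * log10(4.69 / 0.0049)
DR = 20 * log10(957.14)
DR = 59.62 dB

59.62 dB


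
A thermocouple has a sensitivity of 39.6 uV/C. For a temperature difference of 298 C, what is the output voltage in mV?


The thermocouple output V = sensitivity * dT.
V = 39.6 uV/C * 298 C
V = 11800.8 uV
V = 11.801 mV

11.801 mV


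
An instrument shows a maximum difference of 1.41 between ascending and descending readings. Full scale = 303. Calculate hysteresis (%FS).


Hysteresis = (max difference / full scale) * 100%.
H = (1.41 / 303) * 100
H = 0.465 %FS

0.465 %FS


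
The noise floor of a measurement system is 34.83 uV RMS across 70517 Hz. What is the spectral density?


Noise spectral density = Vrms / sqrt(BW).
NSD = 34.83 / sqrt(70517)
NSD = 34.83 / 265.5504
NSD = 0.1312 uV/sqrt(Hz)

0.1312 uV/sqrt(Hz)


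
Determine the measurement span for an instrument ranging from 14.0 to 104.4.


Span = upper range - lower range.
Span = 104.4 - (14.0)
Span = 90.4

90.4


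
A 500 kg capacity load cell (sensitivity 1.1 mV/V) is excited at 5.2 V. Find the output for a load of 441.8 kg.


Vout = rated_output * Vex * (load / capacity).
Vout = 1.1 * 5.2 * (441.8 / 500)
Vout = 1.1 * 5.2 * 0.8836
Vout = 5.054 mV

5.054 mV


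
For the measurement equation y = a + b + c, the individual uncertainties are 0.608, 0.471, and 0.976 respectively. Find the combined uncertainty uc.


For a sum of independent quantities, uc = sqrt(u1^2 + u2^2 + u3^2).
uc = sqrt(0.608^2 + 0.471^2 + 0.976^2)
uc = sqrt(0.369664 + 0.221841 + 0.952576)
uc = 1.2426

1.2426


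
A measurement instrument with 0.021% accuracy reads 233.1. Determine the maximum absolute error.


Absolute error = (accuracy% / 100) * reading.
Error = (0.021 / 100) * 233.1
Error = 0.00021 * 233.1
Error = 0.049

0.049


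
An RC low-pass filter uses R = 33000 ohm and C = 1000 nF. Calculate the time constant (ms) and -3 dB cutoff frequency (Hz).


Time constant: tau = R * C.
tau = 33000 * 1.00e-06 = 0.033 s
tau = 33.0 ms
Cutoff frequency: fc = 1 / (2*pi*R*C).
fc = 1 / (2*pi*0.033) = 4.82 Hz

tau = 33.0 ms, fc = 4.82 Hz


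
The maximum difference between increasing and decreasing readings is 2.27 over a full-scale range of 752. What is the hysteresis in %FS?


Hysteresis = (max difference / full scale) * 100%.
H = (2.27 / 752) * 100
H = 0.302 %FS

0.302 %FS


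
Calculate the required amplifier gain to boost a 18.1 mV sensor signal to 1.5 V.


Gain = Vout / Vin (converting to same units).
G = 1.5 V / 18.1 mV
G = 1500.0 mV / 18.1 mV
G = 82.87

82.87


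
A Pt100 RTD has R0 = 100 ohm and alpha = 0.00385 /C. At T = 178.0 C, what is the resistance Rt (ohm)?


The RTD equation: Rt = R0 * (1 + alpha * T).
Rt = 100 * (1 + 0.00385 * 178.0)
Rt = 100 * (1 + 0.6853)
Rt = 100 * 1.6853
Rt = 168.53 ohm

168.53 ohm


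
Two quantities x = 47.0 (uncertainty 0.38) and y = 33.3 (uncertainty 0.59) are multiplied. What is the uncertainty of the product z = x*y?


For a product z = x*y, the relative uncertainty is:
uz/z = sqrt((ux/x)^2 + (uy/y)^2)
Relative uncertainties: ux/x = 0.38/47.0 = 0.008085
uy/y = 0.59/33.3 = 0.017718
z = 47.0 * 33.3 = 1565.1
uz = 1565.1 * sqrt(0.008085^2 + 0.017718^2) = 30.481

30.481


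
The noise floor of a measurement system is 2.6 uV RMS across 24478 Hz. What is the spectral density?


Noise spectral density = Vrms / sqrt(BW).
NSD = 2.6 / sqrt(24478)
NSD = 2.6 / 156.4545
NSD = 0.0166 uV/sqrt(Hz)

0.0166 uV/sqrt(Hz)


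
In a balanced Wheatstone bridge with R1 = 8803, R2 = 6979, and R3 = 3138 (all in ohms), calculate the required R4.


At balance: R1*R4 = R2*R3, so R4 = R2*R3/R1.
R4 = 6979 * 3138 / 8803
R4 = 21900102 / 8803
R4 = 2487.8 ohm

2487.8 ohm


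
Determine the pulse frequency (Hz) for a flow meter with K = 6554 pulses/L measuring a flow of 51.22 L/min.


Frequency = K * Q / 60 (converting L/min to L/s).
f = 6554 * 51.22 / 60
f = 335695.88 / 60
f = 5594.93 Hz

5594.93 Hz


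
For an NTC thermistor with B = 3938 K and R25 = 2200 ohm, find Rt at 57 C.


NTC thermistor equation: Rt = R25 * exp(B * (1/T - 1/T25)).
T in Kelvin: 330.15 K, T25 = 298.15 K
1/T - 1/T25 = 1/330.15 - 1/298.15 = -0.00032509
B * (1/T - 1/T25) = 3938 * -0.00032509 = -1.2802
Rt = 2200 * exp(-1.2802) = 611.6 ohm

611.6 ohm


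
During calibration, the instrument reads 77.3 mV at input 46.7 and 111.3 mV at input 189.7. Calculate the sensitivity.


Sensitivity = (y2 - y1) / (x2 - x1).
S = (111.3 - 77.3) / (189.7 - 46.7)
S = 34.0 / 143.0
S = 0.2378 mV/unit

0.2378 mV/unit


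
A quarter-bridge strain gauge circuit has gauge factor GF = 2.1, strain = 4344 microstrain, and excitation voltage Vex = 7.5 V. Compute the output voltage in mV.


Quarter bridge output: Vout = (GF * epsilon * Vex) / 4.
Vout = (2.1 * 4344e-6 * 7.5) / 4
Vout = 0.068418 / 4 V
Vout = 0.0171045 V = 17.1045 mV

17.1045 mV


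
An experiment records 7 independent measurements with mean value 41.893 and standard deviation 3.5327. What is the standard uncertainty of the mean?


The standard uncertainty for Type A evaluation is u = s / sqrt(n).
u = 3.5327 / sqrt(7)
u = 3.5327 / 2.6458
u = 1.3352

1.3352


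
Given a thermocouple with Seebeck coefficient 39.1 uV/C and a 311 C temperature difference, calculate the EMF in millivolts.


The thermocouple output V = sensitivity * dT.
V = 39.1 uV/C * 311 C
V = 12160.1 uV
V = 12.16 mV

12.16 mV


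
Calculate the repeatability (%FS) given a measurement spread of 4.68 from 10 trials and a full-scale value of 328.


Repeatability = (spread / full scale) * 100%.
R = (4.68 / 328) * 100
R = 1.427 %FS

1.427 %FS


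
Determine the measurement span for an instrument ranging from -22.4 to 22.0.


Span = upper range - lower range.
Span = 22.0 - (-22.4)
Span = 44.4

44.4


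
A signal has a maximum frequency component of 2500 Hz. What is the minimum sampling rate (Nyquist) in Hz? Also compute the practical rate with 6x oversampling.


By Nyquist theorem, fs_min = 2 * fmax.
fs_min = 2 * 2500 = 5000 Hz
Practical rate = 6 * fs_min = 6 * 5000 = 30000 Hz

fs_min = 5000 Hz, fs_practical = 30000 Hz


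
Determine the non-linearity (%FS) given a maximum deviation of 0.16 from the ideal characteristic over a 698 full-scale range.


Linearity error = (max deviation / full scale) * 100%.
Linearity = (0.16 / 698) * 100
Linearity = 0.023 %FS

0.023 %FS


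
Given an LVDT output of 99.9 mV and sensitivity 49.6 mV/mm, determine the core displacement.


Displacement = Vout / sensitivity.
d = 99.9 / 49.6
d = 2.014 mm

2.014 mm


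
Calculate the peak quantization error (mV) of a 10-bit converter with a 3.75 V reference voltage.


The maximum quantization error is +/- LSB/2.
LSB = Vref / 2^n = 3.75 / 1024 = 0.00366211 V
Max error = LSB / 2 = 0.00366211 / 2 = 0.00183105 V
Max error = 1.8311 mV

1.8311 mV


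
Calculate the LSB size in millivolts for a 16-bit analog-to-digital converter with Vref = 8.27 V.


The resolution (LSB) of an ADC is Vref / 2^n.
LSB = 8.27 / 2^16
LSB = 8.27 / 65536
LSB = 0.00012619 V = 0.12619019 mV

0.12619019 mV


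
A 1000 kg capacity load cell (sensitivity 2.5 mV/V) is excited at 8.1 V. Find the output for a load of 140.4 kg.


Vout = rated_output * Vex * (load / capacity).
Vout = 2.5 * 8.1 * (140.4 / 1000)
Vout = 2.5 * 8.1 * 0.1404
Vout = 2.843 mV

2.843 mV


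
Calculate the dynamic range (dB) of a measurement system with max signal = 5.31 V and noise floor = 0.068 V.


Dynamic range = 20 * log10(Vmax / Vnoise).
DR = 20 * log10(5.31 / 0.068)
DR = 20 * log10(78.09)
DR = 37.85 dB

37.85 dB


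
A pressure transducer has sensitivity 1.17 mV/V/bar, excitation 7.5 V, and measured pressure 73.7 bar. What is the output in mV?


Output = sensitivity * Vex * P.
Vout = 1.17 * 7.5 * 73.7
Vout = 8.775 * 73.7
Vout = 646.72 mV

646.72 mV


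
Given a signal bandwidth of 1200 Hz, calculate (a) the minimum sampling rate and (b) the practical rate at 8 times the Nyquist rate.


By Nyquist theorem, fs_min = 2 * fmax.
fs_min = 2 * 1200 = 2400 Hz
Practical rate = 8 * fs_min = 8 * 2400 = 19200 Hz

fs_min = 2400 Hz, fs_practical = 19200 Hz


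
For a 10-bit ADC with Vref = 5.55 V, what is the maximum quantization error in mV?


The maximum quantization error is +/- LSB/2.
LSB = Vref / 2^n = 5.55 / 1024 = 0.00541992 V
Max error = LSB / 2 = 0.00541992 / 2 = 0.00270996 V
Max error = 2.71 mV

2.71 mV


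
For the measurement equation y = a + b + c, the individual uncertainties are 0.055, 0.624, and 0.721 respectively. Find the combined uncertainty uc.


For a sum of independent quantities, uc = sqrt(u1^2 + u2^2 + u3^2).
uc = sqrt(0.055^2 + 0.624^2 + 0.721^2)
uc = sqrt(0.003025 + 0.389376 + 0.519841)
uc = 0.9551

0.9551


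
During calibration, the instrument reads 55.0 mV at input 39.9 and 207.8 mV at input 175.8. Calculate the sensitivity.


Sensitivity = (y2 - y1) / (x2 - x1).
S = (207.8 - 55.0) / (175.8 - 39.9)
S = 152.8 / 135.9
S = 1.1244 mV/unit

1.1244 mV/unit


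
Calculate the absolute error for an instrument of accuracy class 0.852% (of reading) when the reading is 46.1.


Absolute error = (accuracy% / 100) * reading.
Error = (0.852 / 100) * 46.1
Error = 0.00852 * 46.1
Error = 0.3928

0.3928


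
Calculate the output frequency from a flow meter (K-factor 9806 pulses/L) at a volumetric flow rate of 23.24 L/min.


Frequency = K * Q / 60 (converting L/min to L/s).
f = 9806 * 23.24 / 60
f = 227891.44 / 60
f = 3798.19 Hz

3798.19 Hz


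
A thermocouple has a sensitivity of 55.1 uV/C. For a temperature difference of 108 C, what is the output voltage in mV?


The thermocouple output V = sensitivity * dT.
V = 55.1 uV/C * 108 C
V = 5950.8 uV
V = 5.951 mV

5.951 mV


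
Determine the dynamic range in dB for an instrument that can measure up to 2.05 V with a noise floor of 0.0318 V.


Dynamic range = 20 * log10(Vmax / Vnoise).
DR = 20 * log10(2.05 / 0.0318)
DR = 20 * log10(64.47)
DR = 36.19 dB

36.19 dB


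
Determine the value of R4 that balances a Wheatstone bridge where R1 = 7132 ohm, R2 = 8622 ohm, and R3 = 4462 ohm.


At balance: R1*R4 = R2*R3, so R4 = R2*R3/R1.
R4 = 8622 * 4462 / 7132
R4 = 38471364 / 7132
R4 = 5394.19 ohm

5394.19 ohm


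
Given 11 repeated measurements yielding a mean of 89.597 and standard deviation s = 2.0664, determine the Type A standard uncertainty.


The standard uncertainty for Type A evaluation is u = s / sqrt(n).
u = 2.0664 / sqrt(11)
u = 2.0664 / 3.3166
u = 0.623

0.623


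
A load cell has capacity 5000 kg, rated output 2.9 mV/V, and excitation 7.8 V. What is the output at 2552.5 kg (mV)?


Vout = rated_output * Vex * (load / capacity).
Vout = 2.9 * 7.8 * (2552.5 / 5000)
Vout = 2.9 * 7.8 * 0.5105
Vout = 11.548 mV

11.548 mV


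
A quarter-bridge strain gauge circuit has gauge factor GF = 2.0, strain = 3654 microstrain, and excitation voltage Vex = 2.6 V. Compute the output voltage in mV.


Quarter bridge output: Vout = (GF * epsilon * Vex) / 4.
Vout = (2.0 * 3654e-6 * 2.6) / 4
Vout = 0.0190008 / 4 V
Vout = 0.0047502 V = 4.7502 mV

4.7502 mV


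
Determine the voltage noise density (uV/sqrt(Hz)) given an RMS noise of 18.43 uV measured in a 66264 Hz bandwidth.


Noise spectral density = Vrms / sqrt(BW).
NSD = 18.43 / sqrt(66264)
NSD = 18.43 / 257.4179
NSD = 0.0716 uV/sqrt(Hz)

0.0716 uV/sqrt(Hz)


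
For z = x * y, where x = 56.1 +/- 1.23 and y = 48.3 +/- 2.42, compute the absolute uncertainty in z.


For a product z = x*y, the relative uncertainty is:
uz/z = sqrt((ux/x)^2 + (uy/y)^2)
Relative uncertainties: ux/x = 1.23/56.1 = 0.021925
uy/y = 2.42/48.3 = 0.050104
z = 56.1 * 48.3 = 2709.6
uz = 2709.6 * sqrt(0.021925^2 + 0.050104^2) = 148.192

148.192


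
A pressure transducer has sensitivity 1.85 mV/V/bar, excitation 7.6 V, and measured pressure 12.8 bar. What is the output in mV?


Output = sensitivity * Vex * P.
Vout = 1.85 * 7.6 * 12.8
Vout = 14.06 * 12.8
Vout = 179.97 mV

179.97 mV


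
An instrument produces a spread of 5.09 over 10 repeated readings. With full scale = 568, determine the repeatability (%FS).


Repeatability = (spread / full scale) * 100%.
R = (5.09 / 568) * 100
R = 0.896 %FS

0.896 %FS


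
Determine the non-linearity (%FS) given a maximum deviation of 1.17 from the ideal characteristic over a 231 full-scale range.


Linearity error = (max deviation / full scale) * 100%.
Linearity = (1.17 / 231) * 100
Linearity = 0.506 %FS

0.506 %FS


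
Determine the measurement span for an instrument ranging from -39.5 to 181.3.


Span = upper range - lower range.
Span = 181.3 - (-39.5)
Span = 220.8

220.8


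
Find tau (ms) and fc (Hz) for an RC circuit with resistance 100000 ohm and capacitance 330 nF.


Time constant: tau = R * C.
tau = 100000 * 3.30e-07 = 0.033 s
tau = 33.0 ms
Cutoff frequency: fc = 1 / (2*pi*R*C).
fc = 1 / (2*pi*0.033) = 4.82 Hz

tau = 33.0 ms, fc = 4.82 Hz


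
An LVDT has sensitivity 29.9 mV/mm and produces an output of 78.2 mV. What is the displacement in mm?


Displacement = Vout / sensitivity.
d = 78.2 / 29.9
d = 2.615 mm

2.615 mm


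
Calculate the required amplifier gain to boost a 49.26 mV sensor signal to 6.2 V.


Gain = Vout / Vin (converting to same units).
G = 6.2 V / 49.26 mV
G = 6200.0 mV / 49.26 mV
G = 125.86

125.86


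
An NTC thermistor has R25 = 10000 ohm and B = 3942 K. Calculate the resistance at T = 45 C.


NTC thermistor equation: Rt = R25 * exp(B * (1/T - 1/T25)).
T in Kelvin: 318.15 K, T25 = 298.15 K
1/T - 1/T25 = 1/318.15 - 1/298.15 = -0.00021084
B * (1/T - 1/T25) = 3942 * -0.00021084 = -0.8312
Rt = 10000 * exp(-0.8312) = 4355.5 ohm

4355.5 ohm


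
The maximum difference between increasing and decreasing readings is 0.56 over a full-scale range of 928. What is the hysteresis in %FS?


Hysteresis = (max difference / full scale) * 100%.
H = (0.56 / 928) * 100
H = 0.06 %FS

0.06 %FS


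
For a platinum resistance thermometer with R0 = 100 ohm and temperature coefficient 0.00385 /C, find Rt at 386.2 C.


The RTD equation: Rt = R0 * (1 + alpha * T).
Rt = 100 * (1 + 0.00385 * 386.2)
Rt = 100 * (1 + 1.48687)
Rt = 100 * 2.48687
Rt = 248.687 ohm

248.687 ohm


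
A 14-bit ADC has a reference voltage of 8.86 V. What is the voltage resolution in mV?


The resolution (LSB) of an ADC is Vref / 2^n.
LSB = 8.86 / 2^14
LSB = 8.86 / 16384
LSB = 0.00054077 V = 0.54077148 mV

0.54077148 mV


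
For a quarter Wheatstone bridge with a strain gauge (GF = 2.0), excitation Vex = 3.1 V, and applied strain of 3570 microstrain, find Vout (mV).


Quarter bridge output: Vout = (GF * epsilon * Vex) / 4.
Vout = (2.0 * 3570e-6 * 3.1) / 4
Vout = 0.022134 / 4 V
Vout = 0.0055335 V = 5.5335 mV

5.5335 mV


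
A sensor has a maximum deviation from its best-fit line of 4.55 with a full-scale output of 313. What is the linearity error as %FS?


Linearity error = (max deviation / full scale) * 100%.
Linearity = (4.55 / 313) * 100
Linearity = 1.454 %FS

1.454 %FS


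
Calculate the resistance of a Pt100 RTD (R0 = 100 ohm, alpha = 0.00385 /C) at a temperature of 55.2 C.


The RTD equation: Rt = R0 * (1 + alpha * T).
Rt = 100 * (1 + 0.00385 * 55.2)
Rt = 100 * (1 + 0.21252)
Rt = 100 * 1.21252
Rt = 121.252 ohm

121.252 ohm
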